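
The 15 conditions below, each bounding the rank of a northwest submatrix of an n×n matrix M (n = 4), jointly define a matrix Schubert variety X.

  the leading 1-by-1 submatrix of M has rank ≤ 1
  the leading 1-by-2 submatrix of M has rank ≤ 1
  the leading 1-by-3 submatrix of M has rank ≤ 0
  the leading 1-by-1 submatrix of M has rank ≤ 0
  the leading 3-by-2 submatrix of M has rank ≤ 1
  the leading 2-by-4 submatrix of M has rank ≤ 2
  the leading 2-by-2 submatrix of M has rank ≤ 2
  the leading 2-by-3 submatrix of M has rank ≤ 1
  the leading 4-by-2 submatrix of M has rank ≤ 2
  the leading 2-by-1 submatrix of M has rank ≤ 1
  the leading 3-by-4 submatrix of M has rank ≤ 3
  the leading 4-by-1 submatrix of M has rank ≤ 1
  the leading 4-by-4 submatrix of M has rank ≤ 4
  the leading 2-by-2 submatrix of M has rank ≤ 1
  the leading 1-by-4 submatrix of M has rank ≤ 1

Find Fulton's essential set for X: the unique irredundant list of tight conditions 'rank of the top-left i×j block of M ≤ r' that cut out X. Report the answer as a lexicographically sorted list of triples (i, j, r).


Computing R[i][j] = min implied NW-rank bound (n=4, 15 conditions):

  R[1]: 0 0 0 1
  R[2]: 1 1 1 2
  R[3]: 1 1 2 3
  R[4]: 1 2 3 4

giving w = (4, 1, 3, 2) via Δ²R.

Rothe diagram D(w) (4 cells), 2 SE-corners (essential conditions):

[(1, 3, 0), (3, 2, 1)]


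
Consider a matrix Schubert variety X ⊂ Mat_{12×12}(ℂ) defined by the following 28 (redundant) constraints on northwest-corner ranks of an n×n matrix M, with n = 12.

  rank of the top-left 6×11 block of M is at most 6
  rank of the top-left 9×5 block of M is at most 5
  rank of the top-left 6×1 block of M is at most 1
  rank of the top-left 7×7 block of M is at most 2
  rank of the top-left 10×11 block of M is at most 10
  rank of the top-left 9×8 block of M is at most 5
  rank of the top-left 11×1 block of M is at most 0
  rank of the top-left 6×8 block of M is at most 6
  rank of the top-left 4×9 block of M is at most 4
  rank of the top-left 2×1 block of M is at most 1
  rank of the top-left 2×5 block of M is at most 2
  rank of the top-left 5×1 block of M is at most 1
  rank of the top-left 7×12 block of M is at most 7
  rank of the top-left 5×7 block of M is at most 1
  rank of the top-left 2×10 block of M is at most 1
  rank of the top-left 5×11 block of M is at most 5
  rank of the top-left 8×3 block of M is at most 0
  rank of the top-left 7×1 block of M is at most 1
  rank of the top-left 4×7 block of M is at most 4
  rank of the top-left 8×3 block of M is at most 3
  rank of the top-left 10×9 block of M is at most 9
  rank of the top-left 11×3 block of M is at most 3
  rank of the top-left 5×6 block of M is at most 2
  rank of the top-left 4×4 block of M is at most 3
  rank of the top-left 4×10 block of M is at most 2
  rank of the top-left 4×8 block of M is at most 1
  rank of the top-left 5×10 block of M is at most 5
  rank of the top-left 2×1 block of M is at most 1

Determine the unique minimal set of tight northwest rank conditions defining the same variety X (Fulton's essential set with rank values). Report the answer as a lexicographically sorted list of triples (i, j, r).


Recovering R(i,j) via the rank-extension bound from the 28 conditions:

  0 | 0 | 0 | 1 | 1 | 1 | 1 | 1 | 1 | 1 | 1 | 1
  0 | 0 | 0 | 1 | 1 | 1 | 1 | 1 | 1 | 1 | 2 | 2
  0 | 0 | 0 | 1 | 1 | 1 | 1 | 1 | 2 | 2 | 3 | 3
  0 | 0 | 0 | 1 | 1 | 1 | 1 | 1 | 2 | 2 | 3 | 4
  0 | 0 | 0 | 1 | 1 | 1 | 1 | 2 | 3 | 3 | 4 | 5
  0 | 0 | 0 | 1 | 2 | 2 | 2 | 3 | 4 | 4 | 5 | 6
  0 | 0 | 0 | 1 | 2 | 2 | 2 | 3 | 4 | 5 | 6 | 7
  0 | 0 | 0 | 1 | 2 | 3 | 3 | 4 | 5 | 6 | 7 | 8
  0 | 1 | 1 | 2 | 3 | 4 | 4 | 5 | 6 | 7 | 8 | 9
  0 | 1 | 2 | 3 | 4 | 5 | 5 | 6 | 7 | 8 | 9 | 10
  0 | 1 | 2 | 3 | 4 | 5 | 6 | 7 | 8 | 9 | 10 | 11
  1 | 2 | 3 | 4 | 5 | 6 | 7 | 8 | 9 | 10 | 11 | 12

the unique w with this rank table is (4, 11, 9, 12, 8, 5, 10, 6, 2, 3, 7, 1).

Fulton essential set (7 of the 47 Rothe cells):

[(2, 10, 1), (4, 8, 1), (4, 10, 2), (5, 7, 1), (7, 7, 2), (8, 3, 0), (11, 1, 0)]


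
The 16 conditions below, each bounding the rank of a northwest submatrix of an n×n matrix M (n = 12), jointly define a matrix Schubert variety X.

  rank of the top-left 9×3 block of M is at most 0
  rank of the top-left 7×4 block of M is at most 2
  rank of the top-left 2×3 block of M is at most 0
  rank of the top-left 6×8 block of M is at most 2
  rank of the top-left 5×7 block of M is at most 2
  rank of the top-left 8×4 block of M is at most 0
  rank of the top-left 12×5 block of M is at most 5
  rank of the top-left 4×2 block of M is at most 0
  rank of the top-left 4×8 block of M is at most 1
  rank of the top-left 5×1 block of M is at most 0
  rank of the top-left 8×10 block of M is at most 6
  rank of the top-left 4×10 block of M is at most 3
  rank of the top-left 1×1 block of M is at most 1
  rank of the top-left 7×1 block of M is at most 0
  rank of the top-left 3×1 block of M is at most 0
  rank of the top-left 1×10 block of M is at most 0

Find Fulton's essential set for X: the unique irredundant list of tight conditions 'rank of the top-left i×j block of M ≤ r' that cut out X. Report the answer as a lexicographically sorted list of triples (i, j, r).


The tightest implied rank at each (i,j), from the 16 conditions:

  0, 0, 0, 0, 0, 0, 0, 0, 0, 0, 1, 1
  0, 0, 0, 0, 1, 1, 1, 1, 1, 1, 2, 2
  0, 0, 0, 0, 1, 1, 1, 1, 2, 2, 3, 3
  0, 0, 0, 0, 1, 1, 1, 1, 2, 3, 4, 4
  0, 0, 0, 0, 1, 2, 2, 2, 3, 4, 5, 5
  0, 0, 0, 0, 1, 2, 2, 2, 3, 4, 5, 6
  0, 0, 0, 0, 1, 2, 3, 3, 4, 5, 6, 7
  0, 0, 0, 0, 1, 2, 3, 4, 5, 6, 7, 8
  0, 0, 0, 1, 2, 3, 4, 5, 6, 7, 8, 9
  1, 1, 1, 2, 3, 4, 5, 6, 7, 8, 9, 10
  1, 2, 2, 3, 4, 5, 6, 7, 8, 9, 10, 11
  1, 2, 3, 4, 5, 6, 7, 8, 9, 10, 11, 12

reading off 1-entries of Δ²R: w = (11, 5, 9, 10, 6, 12, 7, 8, 4, 1, 2, 3).

Rothe diagram D(w) (49 cells), 5 SE-corners (essential conditions):

[(1, 10, 0), (4, 8, 1), (6, 8, 2), (8, 4, 0), (9, 3, 0)]


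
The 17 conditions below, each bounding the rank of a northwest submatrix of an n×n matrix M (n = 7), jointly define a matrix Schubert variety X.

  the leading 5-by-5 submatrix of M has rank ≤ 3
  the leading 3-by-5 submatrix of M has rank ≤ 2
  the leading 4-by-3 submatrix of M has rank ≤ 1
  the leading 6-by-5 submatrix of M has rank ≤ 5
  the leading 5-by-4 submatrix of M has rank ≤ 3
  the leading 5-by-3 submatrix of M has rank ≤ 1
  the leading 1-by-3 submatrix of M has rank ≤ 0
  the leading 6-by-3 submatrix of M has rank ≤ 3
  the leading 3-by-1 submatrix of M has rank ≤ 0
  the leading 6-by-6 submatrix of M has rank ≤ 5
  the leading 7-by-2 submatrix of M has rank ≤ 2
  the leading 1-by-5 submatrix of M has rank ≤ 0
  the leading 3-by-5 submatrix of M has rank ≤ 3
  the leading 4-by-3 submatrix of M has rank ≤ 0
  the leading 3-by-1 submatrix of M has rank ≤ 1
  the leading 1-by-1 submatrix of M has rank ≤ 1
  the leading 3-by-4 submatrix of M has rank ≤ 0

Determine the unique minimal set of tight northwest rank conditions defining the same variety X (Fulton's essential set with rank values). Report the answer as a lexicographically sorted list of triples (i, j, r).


Computing R[i][j] = min implied NW-rank bound (n=7, 17 conditions):

  0 | 0 | 0 | 0 | 0 | 1 | 1
  0 | 0 | 0 | 0 | 1 | 2 | 2
  0 | 0 | 0 | 0 | 1 | 2 | 3
  0 | 0 | 0 | 1 | 2 | 3 | 4
  1 | 1 | 1 | 2 | 3 | 4 | 5
  1 | 2 | 2 | 3 | 4 | 5 | 6
  1 | 2 | 3 | 4 | 5 | 6 | 7

second differences of R give the permutation w = (6, 5, 7, 4, 1, 2, 3).

|D(w)|=16, |Ess(w)|=3:

[(1, 5, 0), (3, 4, 0), (4, 3, 0)]


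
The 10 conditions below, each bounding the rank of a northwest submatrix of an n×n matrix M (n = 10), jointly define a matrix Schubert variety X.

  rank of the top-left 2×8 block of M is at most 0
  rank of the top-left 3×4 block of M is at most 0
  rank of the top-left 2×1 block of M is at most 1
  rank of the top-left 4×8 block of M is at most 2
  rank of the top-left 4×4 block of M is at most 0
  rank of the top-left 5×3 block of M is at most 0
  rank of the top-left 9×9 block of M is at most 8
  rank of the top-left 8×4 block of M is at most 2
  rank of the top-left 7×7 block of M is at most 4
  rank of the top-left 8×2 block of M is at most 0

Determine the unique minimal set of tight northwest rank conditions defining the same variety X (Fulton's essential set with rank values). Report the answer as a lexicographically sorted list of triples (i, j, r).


Computing R[i][j] = min implied NW-rank bound (n=10, 10 conditions):

  0, 0, 0, 0, 0, 0, 0, 0, 1, 1
  0, 0, 0, 0, 0, 0, 0, 0, 1, 2
  0, 0, 0, 0, 1, 1, 1, 1, 2, 3
  0, 0, 0, 0, 1, 2, 2, 2, 3, 4
  0, 0, 0, 1, 2, 3, 3, 3, 4, 5
  0, 0, 1, 2, 3, 4, 4, 4, 5, 6
  0, 0, 1, 2, 3, 4, 4, 5, 6, 7
  0, 0, 1, 2, 3, 4, 5, 6, 7, 8
  1, 1, 2, 3, 4, 5, 6, 7, 8, 9
  1, 2, 3, 4, 5, 6, 7, 8, 9, 10

giving w = (9, 10, 5, 6, 4, 3, 8, 7, 1, 2) via Δ²R.

Fulton essential set (5 of the 34 Rothe cells):

[(2, 8, 0), (4, 4, 0), (5, 3, 0), (7, 7, 4), (8, 2, 0)]


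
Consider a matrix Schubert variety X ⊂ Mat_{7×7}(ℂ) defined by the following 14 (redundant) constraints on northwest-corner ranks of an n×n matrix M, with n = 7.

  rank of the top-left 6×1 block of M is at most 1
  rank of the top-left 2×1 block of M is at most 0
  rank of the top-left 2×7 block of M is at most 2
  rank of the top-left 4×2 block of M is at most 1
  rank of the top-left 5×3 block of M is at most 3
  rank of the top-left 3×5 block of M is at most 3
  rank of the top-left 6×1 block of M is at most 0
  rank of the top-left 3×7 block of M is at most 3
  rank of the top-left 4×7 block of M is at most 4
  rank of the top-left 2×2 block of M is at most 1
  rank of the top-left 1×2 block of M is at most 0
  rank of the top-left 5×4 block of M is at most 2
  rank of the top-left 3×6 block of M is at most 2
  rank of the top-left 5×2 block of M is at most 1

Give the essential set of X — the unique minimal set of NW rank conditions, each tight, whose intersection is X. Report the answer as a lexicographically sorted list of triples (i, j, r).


The tightest implied rank at each (i,j), from the 14 conditions:

  row 1: 0  0  1  1  1  1  1
  row 2: 0  1  2  2  2  2  2
  row 3: 0  1  2  2  2  2  3
  row 4: 0  1  2  2  3  3  4
  row 5: 0  1  2  2  3  4  5
  row 6: 0  1  2  3  4  5  6
  row 7: 1  2  3  4  5  6  7

reading off 1-entries of Δ²R: w = (3, 2, 7, 5, 6, 4, 1).

Fulton essential set (4 of the 12 Rothe cells):

[(1, 2, 0), (3, 6, 2), (5, 4, 2), (6, 1, 0)]


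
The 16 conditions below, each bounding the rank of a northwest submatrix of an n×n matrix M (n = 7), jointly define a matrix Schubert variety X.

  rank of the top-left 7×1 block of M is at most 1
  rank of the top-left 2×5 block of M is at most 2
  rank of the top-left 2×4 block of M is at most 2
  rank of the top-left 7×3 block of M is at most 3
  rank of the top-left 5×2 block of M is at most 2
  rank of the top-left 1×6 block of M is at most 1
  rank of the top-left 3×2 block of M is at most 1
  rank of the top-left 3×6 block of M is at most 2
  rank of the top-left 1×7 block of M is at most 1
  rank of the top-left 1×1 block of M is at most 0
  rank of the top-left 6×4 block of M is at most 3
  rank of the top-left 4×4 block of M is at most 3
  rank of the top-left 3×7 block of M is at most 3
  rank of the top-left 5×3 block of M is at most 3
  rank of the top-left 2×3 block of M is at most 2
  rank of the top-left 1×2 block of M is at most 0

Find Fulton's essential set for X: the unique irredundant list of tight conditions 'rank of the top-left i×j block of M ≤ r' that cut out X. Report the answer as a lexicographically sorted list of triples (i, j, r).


Propagating the 16 rank bounds to every northwest block:

  row 1: 0 | 0 | 1 | 1 | 1 | 1 | 1
  row 2: 1 | 1 | 2 | 2 | 2 | 2 | 2
  row 3: 1 | 1 | 2 | 2 | 2 | 2 | 3
  row 4: 1 | 2 | 3 | 3 | 3 | 3 | 4
  row 5: 1 | 2 | 3 | 3 | 4 | 4 | 5
  row 6: 1 | 2 | 3 | 3 | 4 | 5 | 6
  row 7: 1 | 2 | 3 | 4 | 5 | 6 | 7

second differences of R give the permutation w = (3, 1, 7, 2, 5, 6, 4).

Fulton essential set (4 of the 8 Rothe cells):

[(1, 2, 0), (3, 2, 1), (3, 6, 2), (6, 4, 3)]


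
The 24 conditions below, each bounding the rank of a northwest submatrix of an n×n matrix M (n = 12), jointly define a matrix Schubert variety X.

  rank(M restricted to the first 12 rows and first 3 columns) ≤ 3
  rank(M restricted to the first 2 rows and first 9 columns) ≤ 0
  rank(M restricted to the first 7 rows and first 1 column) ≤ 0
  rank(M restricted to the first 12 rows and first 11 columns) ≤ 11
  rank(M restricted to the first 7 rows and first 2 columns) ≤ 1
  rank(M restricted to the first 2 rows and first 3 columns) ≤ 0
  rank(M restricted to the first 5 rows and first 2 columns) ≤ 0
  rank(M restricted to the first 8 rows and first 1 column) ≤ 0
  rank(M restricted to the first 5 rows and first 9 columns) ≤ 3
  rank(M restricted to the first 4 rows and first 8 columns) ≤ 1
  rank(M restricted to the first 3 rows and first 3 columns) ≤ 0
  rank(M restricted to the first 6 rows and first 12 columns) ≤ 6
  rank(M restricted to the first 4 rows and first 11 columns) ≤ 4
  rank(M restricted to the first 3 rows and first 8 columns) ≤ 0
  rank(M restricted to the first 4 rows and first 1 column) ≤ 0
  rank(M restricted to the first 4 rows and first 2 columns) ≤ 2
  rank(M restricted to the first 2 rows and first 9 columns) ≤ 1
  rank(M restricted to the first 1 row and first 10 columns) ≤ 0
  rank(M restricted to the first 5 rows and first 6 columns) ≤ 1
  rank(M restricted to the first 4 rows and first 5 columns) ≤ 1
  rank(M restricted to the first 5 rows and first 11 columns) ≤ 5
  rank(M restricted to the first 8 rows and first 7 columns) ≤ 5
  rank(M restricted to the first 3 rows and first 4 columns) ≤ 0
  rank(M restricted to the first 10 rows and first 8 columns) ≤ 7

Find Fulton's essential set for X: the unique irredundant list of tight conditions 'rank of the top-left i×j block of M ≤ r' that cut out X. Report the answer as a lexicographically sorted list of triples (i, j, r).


Computing R[i][j] = min implied NW-rank bound (n=12, 24 conditions):

  i=1: 0 | 0 | 0 | 0 | 0 | 0 | 0 | 0 | 0 | 0 | 1 | 1
  i=2: 0 | 0 | 0 | 0 | 0 | 0 | 0 | 0 | 0 | 1 | 2 | 2
  i=3: 0 | 0 | 0 | 0 | 0 | 0 | 0 | 0 | 1 | 2 | 3 | 3
  i=4: 0 | 0 | 1 | 1 | 1 | 1 | 1 | 1 | 2 | 3 | 4 | 4
  i=5: 0 | 0 | 1 | 1 | 1 | 1 | 2 | 2 | 3 | 4 | 5 | 5
  i=6: 0 | 1 | 2 | 2 | 2 | 2 | 3 | 3 | 4 | 5 | 6 | 6
  i=7: 0 | 1 | 2 | 3 | 3 | 3 | 4 | 4 | 5 | 6 | 7 | 7
  i=8: 0 | 1 | 2 | 3 | 4 | 4 | 5 | 5 | 6 | 7 | 8 | 8
  i=9: 1 | 2 | 3 | 4 | 5 | 5 | 6 | 6 | 7 | 8 | 9 | 9
  i=10: 1 | 2 | 3 | 4 | 5 | 6 | 7 | 7 | 8 | 9 | 10 | 10
  i=11: 1 | 2 | 3 | 4 | 5 | 6 | 7 | 8 | 9 | 10 | 11 | 11
  i=12: 1 | 2 | 3 | 4 | 5 | 6 | 7 | 8 | 9 | 10 | 11 | 12

reading off 1-entries of Δ²R: w = (11, 10, 9, 3, 7, 2, 4, 5, 1, 6, 8, 12).

D(w) has 37 cells with 6 SE-corners; essential set:

[(1, 10, 0), (2, 9, 0), (3, 8, 0), (5, 2, 0), (5, 6, 1), (8, 1, 0)]


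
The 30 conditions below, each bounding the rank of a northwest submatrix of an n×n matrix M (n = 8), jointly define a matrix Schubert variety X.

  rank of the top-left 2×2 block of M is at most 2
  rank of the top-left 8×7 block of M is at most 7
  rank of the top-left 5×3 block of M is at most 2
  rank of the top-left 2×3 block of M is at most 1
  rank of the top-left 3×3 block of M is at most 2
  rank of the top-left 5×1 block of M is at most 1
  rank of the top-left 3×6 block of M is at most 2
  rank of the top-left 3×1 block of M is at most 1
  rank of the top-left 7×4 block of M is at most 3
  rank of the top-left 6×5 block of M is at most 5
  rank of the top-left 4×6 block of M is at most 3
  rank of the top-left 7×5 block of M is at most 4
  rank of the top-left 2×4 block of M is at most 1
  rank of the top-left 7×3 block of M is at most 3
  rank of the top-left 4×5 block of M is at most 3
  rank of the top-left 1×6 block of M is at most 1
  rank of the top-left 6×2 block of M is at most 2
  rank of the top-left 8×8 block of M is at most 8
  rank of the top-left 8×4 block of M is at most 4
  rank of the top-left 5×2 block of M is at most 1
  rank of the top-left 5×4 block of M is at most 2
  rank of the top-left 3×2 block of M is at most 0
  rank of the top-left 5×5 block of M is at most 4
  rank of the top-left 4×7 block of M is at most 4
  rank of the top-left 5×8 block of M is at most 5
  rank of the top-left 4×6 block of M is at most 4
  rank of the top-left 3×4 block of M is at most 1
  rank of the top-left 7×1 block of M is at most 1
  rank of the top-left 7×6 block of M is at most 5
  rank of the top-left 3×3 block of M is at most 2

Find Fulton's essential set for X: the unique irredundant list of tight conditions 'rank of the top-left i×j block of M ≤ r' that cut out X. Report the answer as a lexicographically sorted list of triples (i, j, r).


Reconstructing r_w from the 30 given conditions:

  row 1: 0 0 1 1 1 1 1 1
  row 2: 0 0 1 1 2 2 2 2
  row 3: 0 0 1 1 2 2 3 3
  row 4: 1 1 2 2 3 3 4 4
  row 5: 1 1 2 2 3 4 5 5
  row 6: 1 2 3 3 4 5 6 6
  row 7: 1 2 3 3 4 5 6 7
  row 8: 1 2 3 4 5 6 7 8

so w = (3, 5, 7, 1, 6, 2, 8, 4).

6 SE-corners of the 12-cell Rothe diagram give Ess(w):

[(3, 2, 0), (3, 4, 1), (3, 6, 2), (5, 2, 1), (5, 4, 2), (7, 4, 3)]


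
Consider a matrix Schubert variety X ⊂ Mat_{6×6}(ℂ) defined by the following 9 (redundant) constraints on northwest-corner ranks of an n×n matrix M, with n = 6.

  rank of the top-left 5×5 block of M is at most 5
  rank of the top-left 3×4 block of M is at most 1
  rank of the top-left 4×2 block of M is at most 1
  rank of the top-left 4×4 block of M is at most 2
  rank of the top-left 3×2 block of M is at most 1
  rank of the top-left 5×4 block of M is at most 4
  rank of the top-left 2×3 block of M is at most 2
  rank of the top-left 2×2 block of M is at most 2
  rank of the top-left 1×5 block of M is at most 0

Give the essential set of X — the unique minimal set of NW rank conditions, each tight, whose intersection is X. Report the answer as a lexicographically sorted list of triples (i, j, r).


Rank table r_w(6×6) implied by the 9 constraints:

  R[1]: 0  0  0  0  0  1
  R[2]: 1  1  1  1  1  2
  R[3]: 1  1  1  1  2  3
  R[4]: 1  1  2  2  3  4
  R[5]: 1  2  3  3  4  5
  R[6]: 1  2  3  4  5  6

so w = (6, 1, 5, 3, 2, 4).

ℓ(w)=9; the 3 essential cells (i,j,r):

[(1, 5, 0), (3, 4, 1), (4, 2, 1)]


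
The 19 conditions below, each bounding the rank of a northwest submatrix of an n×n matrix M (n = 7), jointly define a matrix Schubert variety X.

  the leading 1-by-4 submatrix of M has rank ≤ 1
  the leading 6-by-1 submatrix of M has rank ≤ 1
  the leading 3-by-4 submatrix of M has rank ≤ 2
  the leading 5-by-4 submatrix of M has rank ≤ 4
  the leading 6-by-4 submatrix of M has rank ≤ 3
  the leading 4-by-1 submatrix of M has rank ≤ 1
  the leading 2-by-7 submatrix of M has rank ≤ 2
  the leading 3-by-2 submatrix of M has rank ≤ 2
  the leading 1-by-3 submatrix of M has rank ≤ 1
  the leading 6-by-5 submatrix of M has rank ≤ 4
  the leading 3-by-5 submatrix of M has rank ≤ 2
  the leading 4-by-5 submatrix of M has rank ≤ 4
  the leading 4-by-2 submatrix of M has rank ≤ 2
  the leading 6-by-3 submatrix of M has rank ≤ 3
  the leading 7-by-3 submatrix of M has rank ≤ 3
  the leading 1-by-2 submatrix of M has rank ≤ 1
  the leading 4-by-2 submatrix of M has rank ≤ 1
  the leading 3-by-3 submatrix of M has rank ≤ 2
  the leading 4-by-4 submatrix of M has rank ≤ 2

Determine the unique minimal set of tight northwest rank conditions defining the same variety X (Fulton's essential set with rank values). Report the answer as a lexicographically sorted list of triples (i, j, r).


Rank table r_w(7×7) implied by the 19 constraints:

  1  1  1  1  1  1  1
  1  1  2  2  2  2  2
  1  1  2  2  2  3  3
  1  1  2  2  3  4  4
  1  2  3  3  4  5  5
  1  2  3  3  4  5  6
  1  2  3  4  5  6  7

so w = (1, 3, 6, 5, 2, 7, 4).

D(w) has 7 cells with 4 SE-corners; essential set:

[(3, 5, 2), (4, 2, 1), (4, 4, 2), (6, 4, 3)]


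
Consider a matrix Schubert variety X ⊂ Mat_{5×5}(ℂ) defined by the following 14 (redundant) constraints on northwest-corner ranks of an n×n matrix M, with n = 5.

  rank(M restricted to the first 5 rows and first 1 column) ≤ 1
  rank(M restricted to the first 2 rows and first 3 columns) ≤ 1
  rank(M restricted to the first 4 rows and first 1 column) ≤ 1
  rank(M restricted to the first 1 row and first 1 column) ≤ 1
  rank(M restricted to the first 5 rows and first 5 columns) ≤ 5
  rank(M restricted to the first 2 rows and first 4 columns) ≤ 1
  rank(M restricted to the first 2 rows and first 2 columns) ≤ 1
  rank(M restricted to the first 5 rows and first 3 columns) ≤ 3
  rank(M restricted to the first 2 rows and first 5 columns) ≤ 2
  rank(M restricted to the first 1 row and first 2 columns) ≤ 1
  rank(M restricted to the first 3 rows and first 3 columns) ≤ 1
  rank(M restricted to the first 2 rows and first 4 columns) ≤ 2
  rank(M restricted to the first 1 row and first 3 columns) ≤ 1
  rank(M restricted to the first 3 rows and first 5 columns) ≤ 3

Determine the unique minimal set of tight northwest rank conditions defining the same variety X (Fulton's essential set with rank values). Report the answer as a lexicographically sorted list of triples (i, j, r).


Reconstructing r_w from the 14 given conditions:

  R[1]: 1, 1, 1, 1, 1
  R[2]: 1, 1, 1, 1, 2
  R[3]: 1, 1, 1, 2, 3
  R[4]: 1, 2, 2, 3, 4
  R[5]: 1, 2, 3, 4, 5

the unique w with this rank table is (1, 5, 4, 2, 3).

2 SE-corners of the 5-cell Rothe diagram give Ess(w):

[(2, 4, 1), (3, 3, 1)]


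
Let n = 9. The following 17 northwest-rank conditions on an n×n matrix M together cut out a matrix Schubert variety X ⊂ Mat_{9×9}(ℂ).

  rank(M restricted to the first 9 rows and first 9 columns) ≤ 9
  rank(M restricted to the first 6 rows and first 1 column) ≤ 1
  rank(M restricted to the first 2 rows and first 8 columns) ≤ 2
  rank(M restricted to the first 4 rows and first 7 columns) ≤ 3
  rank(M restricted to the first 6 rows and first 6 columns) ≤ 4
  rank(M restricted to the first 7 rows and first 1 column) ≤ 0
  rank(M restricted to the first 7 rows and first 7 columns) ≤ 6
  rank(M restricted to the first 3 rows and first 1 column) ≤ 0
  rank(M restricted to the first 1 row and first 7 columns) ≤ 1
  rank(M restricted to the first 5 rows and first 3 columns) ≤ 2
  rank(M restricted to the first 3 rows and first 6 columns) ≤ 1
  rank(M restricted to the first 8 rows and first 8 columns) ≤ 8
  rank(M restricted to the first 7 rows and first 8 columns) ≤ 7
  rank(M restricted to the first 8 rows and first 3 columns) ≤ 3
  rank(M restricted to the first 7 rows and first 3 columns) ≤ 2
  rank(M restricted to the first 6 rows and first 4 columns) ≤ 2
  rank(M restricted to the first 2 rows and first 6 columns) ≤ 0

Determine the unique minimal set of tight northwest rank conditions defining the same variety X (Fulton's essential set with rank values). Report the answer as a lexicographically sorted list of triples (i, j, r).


Recovering R(i,j) via the rank-extension bound from the 17 conditions:

  i=1: 0  0  0  0  0  0  1  1  1
  i=2: 0  0  0  0  0  0  1  2  2
  i=3: 0  1  1  1  1  1  2  3  3
  i=4: 0  1  2  2  2  2  3  4  4
  i=5: 0  1  2  2  3  3  4  5  5
  i=6: 0  1  2  2  3  4  5  6  6
  i=7: 0  1  2  3  4  5  6  7  7
  i=8: 1  2  3  4  5  6  7  8  8
  i=9: 1  2  3  4  5  6  7  8  9

hence w(1..9) = (7, 8, 2, 3, 5, 6, 4, 1, 9).

Fulton essential set (3 of the 19 Rothe cells):

[(2, 6, 0), (6, 4, 2), (7, 1, 0)]


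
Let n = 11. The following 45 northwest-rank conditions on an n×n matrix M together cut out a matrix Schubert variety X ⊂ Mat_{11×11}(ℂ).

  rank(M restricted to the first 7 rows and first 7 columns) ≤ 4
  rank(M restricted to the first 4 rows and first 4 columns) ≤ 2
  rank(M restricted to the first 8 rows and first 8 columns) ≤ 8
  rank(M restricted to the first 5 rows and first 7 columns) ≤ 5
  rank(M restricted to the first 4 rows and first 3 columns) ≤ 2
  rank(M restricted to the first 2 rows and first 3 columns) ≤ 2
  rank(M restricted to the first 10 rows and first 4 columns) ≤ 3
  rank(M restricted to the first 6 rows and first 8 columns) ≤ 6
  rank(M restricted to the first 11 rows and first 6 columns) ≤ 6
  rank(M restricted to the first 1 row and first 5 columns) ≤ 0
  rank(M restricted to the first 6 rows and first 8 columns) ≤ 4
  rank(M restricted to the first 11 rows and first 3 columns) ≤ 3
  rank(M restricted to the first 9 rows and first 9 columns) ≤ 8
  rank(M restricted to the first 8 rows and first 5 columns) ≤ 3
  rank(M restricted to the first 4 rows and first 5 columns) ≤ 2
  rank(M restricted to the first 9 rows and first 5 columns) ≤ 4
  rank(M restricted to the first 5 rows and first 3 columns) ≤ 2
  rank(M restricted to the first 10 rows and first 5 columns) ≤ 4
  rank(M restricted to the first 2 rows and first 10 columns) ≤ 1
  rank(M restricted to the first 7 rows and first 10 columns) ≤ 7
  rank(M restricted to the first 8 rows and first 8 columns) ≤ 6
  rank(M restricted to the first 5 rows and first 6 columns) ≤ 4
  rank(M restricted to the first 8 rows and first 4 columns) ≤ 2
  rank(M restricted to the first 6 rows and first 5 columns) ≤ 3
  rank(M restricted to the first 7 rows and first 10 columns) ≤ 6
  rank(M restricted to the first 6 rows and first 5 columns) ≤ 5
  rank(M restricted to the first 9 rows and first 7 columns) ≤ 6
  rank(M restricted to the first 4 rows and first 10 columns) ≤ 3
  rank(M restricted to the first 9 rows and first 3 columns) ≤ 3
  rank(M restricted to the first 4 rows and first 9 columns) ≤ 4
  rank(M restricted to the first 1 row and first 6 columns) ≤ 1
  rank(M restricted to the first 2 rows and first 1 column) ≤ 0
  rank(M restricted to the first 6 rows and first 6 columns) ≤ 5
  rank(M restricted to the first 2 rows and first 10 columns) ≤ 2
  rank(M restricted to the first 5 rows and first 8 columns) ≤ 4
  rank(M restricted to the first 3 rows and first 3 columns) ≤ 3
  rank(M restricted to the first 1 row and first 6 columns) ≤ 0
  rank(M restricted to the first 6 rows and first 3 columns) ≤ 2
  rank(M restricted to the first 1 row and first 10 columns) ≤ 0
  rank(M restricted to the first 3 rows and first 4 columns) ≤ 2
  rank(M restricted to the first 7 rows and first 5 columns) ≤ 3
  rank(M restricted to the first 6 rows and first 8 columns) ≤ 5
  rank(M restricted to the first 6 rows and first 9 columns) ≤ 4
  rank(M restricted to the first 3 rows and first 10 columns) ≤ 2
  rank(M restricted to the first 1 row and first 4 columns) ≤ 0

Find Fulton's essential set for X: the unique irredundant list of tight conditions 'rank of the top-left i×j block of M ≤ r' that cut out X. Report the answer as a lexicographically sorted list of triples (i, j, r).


Computing R[i][j] = min implied NW-rank bound (n=11, 45 conditions):

  R[1]: 0 | 0 | 0 | 0 | 0 | 0 | 0 | 0 | 0 | 0 | 1
  R[2]: 0 | 1 | 1 | 1 | 1 | 1 | 1 | 1 | 1 | 1 | 2
  R[3]: 1 | 2 | 2 | 2 | 2 | 2 | 2 | 2 | 2 | 2 | 3
  R[4]: 1 | 2 | 2 | 2 | 2 | 3 | 3 | 3 | 3 | 3 | 4
  R[5]: 1 | 2 | 2 | 2 | 3 | 4 | 4 | 4 | 4 | 4 | 5
  R[6]: 1 | 2 | 2 | 2 | 3 | 4 | 4 | 4 | 4 | 5 | 6
  R[7]: 1 | 2 | 2 | 2 | 3 | 4 | 4 | 5 | 5 | 6 | 7
  R[8]: 1 | 2 | 2 | 2 | 3 | 4 | 5 | 6 | 6 | 7 | 8
  R[9]: 1 | 2 | 3 | 3 | 4 | 5 | 6 | 7 | 7 | 8 | 9
  R[10]: 1 | 2 | 3 | 3 | 4 | 5 | 6 | 7 | 8 | 9 | 10
  R[11]: 1 | 2 | 3 | 4 | 5 | 6 | 7 | 8 | 9 | 10 | 11

the unique w with this rank table is (11, 2, 1, 6, 5, 10, 8, 7, 3, 9, 4).

ℓ(w)=27; the 7 essential cells (i,j,r):

[(1, 10, 0), (2, 1, 0), (4, 5, 2), (6, 9, 4), (7, 7, 4), (8, 4, 2), (10, 4, 3)]


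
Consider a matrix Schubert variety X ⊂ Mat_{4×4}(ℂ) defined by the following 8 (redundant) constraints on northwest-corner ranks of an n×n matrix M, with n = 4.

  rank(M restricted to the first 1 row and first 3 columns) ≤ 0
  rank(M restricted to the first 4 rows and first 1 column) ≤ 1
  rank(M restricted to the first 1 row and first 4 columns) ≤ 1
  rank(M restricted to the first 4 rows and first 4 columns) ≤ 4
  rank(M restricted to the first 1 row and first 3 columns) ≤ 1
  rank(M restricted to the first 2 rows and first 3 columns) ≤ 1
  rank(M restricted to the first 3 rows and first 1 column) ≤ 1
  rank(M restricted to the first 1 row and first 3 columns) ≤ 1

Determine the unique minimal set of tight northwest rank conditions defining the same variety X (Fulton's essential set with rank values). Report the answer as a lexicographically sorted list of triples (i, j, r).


Reconstructing r_w from the 8 given conditions:

  0 0 0 1
  1 1 1 2
  1 2 2 3
  1 2 3 4

the unique w with this rank table is (4, 1, 2, 3).

Rothe diagram D(w) (3 cells), 1 SE-corner (essential condition):

[(1, 3, 0)]


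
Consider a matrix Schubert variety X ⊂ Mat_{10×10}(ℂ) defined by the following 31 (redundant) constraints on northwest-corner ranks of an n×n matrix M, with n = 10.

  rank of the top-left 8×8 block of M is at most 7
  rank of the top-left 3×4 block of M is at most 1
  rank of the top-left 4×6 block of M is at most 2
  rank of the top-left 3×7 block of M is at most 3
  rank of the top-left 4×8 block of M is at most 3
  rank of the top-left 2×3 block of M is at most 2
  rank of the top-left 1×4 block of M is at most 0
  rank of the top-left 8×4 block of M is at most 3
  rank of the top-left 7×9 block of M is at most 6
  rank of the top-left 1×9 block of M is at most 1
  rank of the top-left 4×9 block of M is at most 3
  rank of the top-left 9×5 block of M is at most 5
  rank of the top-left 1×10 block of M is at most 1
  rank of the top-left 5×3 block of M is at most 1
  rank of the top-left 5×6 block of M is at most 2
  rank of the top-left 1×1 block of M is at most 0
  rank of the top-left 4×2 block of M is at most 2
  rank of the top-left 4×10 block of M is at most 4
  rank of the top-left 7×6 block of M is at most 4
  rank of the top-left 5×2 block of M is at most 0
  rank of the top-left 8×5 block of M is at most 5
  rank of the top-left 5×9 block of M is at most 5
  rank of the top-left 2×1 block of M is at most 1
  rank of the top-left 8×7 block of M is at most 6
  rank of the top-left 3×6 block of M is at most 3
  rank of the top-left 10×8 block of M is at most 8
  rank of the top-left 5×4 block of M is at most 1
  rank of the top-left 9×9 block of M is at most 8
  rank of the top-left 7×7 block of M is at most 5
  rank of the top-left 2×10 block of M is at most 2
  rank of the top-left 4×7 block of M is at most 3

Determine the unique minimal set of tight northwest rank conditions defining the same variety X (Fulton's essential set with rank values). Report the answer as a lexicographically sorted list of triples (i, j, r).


Rank table r_w(10×10) implied by the 31 constraints:

  R[1]: 0 | 0 | 0 | 0 | 1 | 1 | 1 | 1 | 1 | 1
  R[2]: 0 | 0 | 1 | 1 | 2 | 2 | 2 | 2 | 2 | 2
  R[3]: 0 | 0 | 1 | 1 | 2 | 2 | 3 | 3 | 3 | 3
  R[4]: 0 | 0 | 1 | 1 | 2 | 2 | 3 | 3 | 3 | 4
  R[5]: 0 | 0 | 1 | 1 | 2 | 2 | 3 | 4 | 4 | 5
  R[6]: 1 | 1 | 2 | 2 | 3 | 3 | 4 | 5 | 5 | 6
  R[7]: 1 | 2 | 3 | 3 | 4 | 4 | 5 | 6 | 6 | 7
  R[8]: 1 | 2 | 3 | 3 | 4 | 5 | 6 | 7 | 7 | 8
  R[9]: 1 | 2 | 3 | 4 | 5 | 6 | 7 | 8 | 8 | 9
  R[10]: 1 | 2 | 3 | 4 | 5 | 6 | 7 | 8 | 9 | 10

so w = (5, 3, 7, 10, 8, 1, 2, 6, 4, 9).

D(w) has 21 cells with 6 SE-corners; essential set:

[(1, 4, 0), (4, 9, 3), (5, 2, 0), (5, 4, 1), (5, 6, 2), (8, 4, 3)]


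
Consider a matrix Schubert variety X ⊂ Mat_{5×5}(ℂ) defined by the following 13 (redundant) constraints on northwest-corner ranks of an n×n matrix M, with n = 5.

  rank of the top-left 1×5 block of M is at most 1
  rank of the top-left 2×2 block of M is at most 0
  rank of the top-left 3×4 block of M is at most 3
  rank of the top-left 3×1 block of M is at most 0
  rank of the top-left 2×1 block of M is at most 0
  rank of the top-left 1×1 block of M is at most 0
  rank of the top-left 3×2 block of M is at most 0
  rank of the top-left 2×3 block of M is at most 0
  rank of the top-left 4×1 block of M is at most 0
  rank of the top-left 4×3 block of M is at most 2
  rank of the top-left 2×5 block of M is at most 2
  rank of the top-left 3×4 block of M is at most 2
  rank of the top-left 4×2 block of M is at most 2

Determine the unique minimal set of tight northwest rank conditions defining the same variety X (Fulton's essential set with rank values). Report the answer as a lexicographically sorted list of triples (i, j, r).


Recovering R(i,j) via the rank-extension bound from the 13 conditions:

  row 1: 0  0  0  1  1
  row 2: 0  0  0  1  2
  row 3: 0  0  1  2  3
  row 4: 0  1  2  3  4
  row 5: 1  2  3  4  5

hence w(1..5) = (4, 5, 3, 2, 1).

ℓ(w)=9; the 3 essential cells (i,j,r):

[(2, 3, 0), (3, 2, 0), (4, 1, 0)]


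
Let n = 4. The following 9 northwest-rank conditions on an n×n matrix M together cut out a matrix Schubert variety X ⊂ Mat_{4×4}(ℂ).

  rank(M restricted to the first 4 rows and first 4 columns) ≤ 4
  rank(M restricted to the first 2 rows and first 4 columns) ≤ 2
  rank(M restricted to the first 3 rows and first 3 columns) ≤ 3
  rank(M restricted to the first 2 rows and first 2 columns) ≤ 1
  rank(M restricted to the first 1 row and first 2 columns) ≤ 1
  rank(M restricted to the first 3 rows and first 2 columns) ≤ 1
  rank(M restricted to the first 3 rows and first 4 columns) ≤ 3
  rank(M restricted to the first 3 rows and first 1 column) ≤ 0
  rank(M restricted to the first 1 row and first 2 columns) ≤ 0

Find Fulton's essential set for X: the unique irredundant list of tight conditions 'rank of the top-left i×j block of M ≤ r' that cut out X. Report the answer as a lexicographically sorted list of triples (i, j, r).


Computing R[i][j] = min implied NW-rank bound (n=4, 9 conditions):

  R[1]: 0, 0, 1, 1
  R[2]: 0, 1, 2, 2
  R[3]: 0, 1, 2, 3
  R[4]: 1, 2, 3, 4

reading off 1-entries of Δ²R: w = (3, 2, 4, 1).

Rothe diagram D(w) (4 cells), 2 SE-corners (essential conditions):

[(1, 2, 0), (3, 1, 0)]


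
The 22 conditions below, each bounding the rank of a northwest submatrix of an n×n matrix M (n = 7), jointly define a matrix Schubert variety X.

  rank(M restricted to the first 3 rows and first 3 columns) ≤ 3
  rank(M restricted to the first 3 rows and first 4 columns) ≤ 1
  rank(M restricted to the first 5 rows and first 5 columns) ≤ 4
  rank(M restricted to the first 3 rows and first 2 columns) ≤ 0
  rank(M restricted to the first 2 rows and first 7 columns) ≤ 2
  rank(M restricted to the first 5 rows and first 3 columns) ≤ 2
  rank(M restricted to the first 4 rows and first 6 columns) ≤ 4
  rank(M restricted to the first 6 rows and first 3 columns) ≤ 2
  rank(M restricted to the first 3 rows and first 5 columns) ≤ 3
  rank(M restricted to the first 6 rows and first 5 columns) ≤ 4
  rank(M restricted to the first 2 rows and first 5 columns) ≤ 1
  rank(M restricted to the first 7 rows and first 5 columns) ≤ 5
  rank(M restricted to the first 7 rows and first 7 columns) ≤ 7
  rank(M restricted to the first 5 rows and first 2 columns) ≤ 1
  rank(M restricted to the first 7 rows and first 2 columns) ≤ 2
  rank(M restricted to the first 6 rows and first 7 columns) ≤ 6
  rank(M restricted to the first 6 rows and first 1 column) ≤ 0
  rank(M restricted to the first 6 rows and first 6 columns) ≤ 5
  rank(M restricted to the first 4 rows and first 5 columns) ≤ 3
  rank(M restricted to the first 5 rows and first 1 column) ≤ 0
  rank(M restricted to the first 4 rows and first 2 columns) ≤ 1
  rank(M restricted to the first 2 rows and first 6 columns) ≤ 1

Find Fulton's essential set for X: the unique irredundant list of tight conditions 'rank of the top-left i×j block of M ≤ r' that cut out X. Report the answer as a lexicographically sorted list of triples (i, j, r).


Propagating the 22 rank bounds to every northwest block:

  row 1: 0 | 0 | 1 | 1 | 1 | 1 | 1
  row 2: 0 | 0 | 1 | 1 | 1 | 1 | 2
  row 3: 0 | 0 | 1 | 1 | 2 | 2 | 3
  row 4: 0 | 1 | 2 | 2 | 3 | 3 | 4
  row 5: 0 | 1 | 2 | 3 | 4 | 4 | 5
  row 6: 0 | 1 | 2 | 3 | 4 | 5 | 6
  row 7: 1 | 2 | 3 | 4 | 5 | 6 | 7

so w = (3, 7, 5, 2, 4, 6, 1).

D(w) has 13 cells with 4 SE-corners; essential set:

[(2, 6, 1), (3, 2, 0), (3, 4, 1), (6, 1, 0)]


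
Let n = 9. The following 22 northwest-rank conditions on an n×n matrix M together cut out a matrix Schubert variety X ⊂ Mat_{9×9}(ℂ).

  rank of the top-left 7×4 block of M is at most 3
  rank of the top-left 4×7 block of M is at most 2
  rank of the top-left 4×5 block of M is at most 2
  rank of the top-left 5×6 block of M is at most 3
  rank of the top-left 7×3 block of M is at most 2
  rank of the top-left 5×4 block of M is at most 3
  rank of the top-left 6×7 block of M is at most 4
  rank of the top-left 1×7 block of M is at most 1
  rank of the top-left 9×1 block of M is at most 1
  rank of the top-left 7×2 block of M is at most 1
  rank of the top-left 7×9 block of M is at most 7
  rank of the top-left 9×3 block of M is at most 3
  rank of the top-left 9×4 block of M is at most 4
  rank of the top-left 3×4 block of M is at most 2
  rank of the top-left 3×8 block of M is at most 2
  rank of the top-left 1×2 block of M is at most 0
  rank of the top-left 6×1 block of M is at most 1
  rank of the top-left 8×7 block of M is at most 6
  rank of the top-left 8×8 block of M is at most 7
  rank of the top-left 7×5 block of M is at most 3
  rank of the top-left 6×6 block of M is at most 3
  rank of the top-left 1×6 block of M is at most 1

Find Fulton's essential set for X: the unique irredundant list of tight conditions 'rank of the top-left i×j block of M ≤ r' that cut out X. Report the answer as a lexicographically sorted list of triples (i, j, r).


Propagating the 22 rank bounds to every northwest block:

  R[1]: 0 0 1 1 1 1 1 1 1
  R[2]: 1 1 2 2 2 2 2 2 2
  R[3]: 1 1 2 2 2 2 2 2 3
  R[4]: 1 1 2 2 2 2 2 3 4
  R[5]: 1 1 2 3 3 3 3 4 5
  R[6]: 1 1 2 3 3 3 4 5 6
  R[7]: 1 1 2 3 3 4 5 6 7
  R[8]: 1 2 3 4 4 5 6 7 8
  R[9]: 1 2 3 4 5 6 7 8 9

so w = (3, 1, 9, 8, 4, 7, 6, 2, 5).

|D(w)|=19, |Ess(w)|=6:

[(1, 2, 0), (3, 8, 2), (4, 7, 2), (6, 6, 3), (7, 2, 1), (7, 5, 3)]


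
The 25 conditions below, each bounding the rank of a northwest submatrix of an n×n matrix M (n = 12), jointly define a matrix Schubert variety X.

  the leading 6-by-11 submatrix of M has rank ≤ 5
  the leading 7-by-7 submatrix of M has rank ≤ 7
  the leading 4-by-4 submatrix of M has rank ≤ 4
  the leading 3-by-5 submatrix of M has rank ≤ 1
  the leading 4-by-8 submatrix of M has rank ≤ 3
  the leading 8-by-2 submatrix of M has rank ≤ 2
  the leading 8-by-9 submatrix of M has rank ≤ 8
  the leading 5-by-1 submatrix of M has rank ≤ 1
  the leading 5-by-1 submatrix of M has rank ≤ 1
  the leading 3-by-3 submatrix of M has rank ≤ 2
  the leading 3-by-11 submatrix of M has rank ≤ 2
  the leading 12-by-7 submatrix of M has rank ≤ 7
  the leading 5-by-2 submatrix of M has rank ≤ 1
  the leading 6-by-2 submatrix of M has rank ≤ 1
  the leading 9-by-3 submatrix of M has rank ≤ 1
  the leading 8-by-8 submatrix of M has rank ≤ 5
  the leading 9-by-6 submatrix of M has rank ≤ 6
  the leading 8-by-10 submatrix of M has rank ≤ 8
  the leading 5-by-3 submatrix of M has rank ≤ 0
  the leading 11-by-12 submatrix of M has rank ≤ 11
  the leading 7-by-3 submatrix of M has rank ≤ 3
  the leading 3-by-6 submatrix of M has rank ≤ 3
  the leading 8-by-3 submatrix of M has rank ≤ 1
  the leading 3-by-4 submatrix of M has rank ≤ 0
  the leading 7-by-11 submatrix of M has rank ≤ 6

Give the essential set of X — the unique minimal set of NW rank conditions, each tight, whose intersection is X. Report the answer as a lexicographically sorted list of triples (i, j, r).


Propagating the 25 rank bounds to every northwest block:

  i=1: 0, 0, 0, 0, 1, 1, 1, 1, 1, 1, 1, 1
  i=2: 0, 0, 0, 0, 1, 2, 2, 2, 2, 2, 2, 2
  i=3: 0, 0, 0, 0, 1, 2, 2, 2, 2, 2, 2, 3
  i=4: 0, 0, 0, 1, 2, 3, 3, 3, 3, 3, 3, 4
  i=5: 0, 0, 0, 1, 2, 3, 4, 4, 4, 4, 4, 5
  i=6: 1, 1, 1, 2, 3, 4, 5, 5, 5, 5, 5, 6
  i=7: 1, 1, 1, 2, 3, 4, 5, 5, 6, 6, 6, 7
  i=8: 1, 1, 1, 2, 3, 4, 5, 5, 6, 7, 7, 8
  i=9: 1, 1, 1, 2, 3, 4, 5, 6, 7, 8, 8, 9
  i=10: 1, 2, 2, 3, 4, 5, 6, 7, 8, 9, 9, 10
  i=11: 1, 2, 3, 4, 5, 6, 7, 8, 9, 10, 10, 11
  i=12: 1, 2, 3, 4, 5, 6, 7, 8, 9, 10, 11, 12

the unique w with this rank table is (5, 6, 12, 4, 7, 1, 9, 10, 8, 2, 3, 11).

5 SE-corners of the 31-cell Rothe diagram give Ess(w):

[(3, 4, 0), (3, 11, 2), (5, 3, 0), (8, 8, 5), (9, 3, 1)]
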